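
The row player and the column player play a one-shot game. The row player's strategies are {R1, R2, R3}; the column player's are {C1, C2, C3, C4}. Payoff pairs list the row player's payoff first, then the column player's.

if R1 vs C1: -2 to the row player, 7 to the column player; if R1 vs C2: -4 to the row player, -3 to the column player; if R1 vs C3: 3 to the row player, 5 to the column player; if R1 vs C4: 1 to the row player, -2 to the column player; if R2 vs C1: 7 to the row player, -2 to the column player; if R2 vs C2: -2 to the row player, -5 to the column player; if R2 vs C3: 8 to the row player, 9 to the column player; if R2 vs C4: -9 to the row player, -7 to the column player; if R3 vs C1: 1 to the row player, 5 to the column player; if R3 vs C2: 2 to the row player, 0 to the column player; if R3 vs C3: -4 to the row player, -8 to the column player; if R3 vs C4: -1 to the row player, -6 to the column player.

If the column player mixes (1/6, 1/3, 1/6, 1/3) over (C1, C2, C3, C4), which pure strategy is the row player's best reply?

R3

Compute the row player's expected payoff from each pure strategy against the given mix.
R1: (1/6)·(-2) + (1/3)·(-4) + (1/6)·3 + (1/3)·1 = -5/6
R2: (1/6)·7 + (1/3)·(-2) + (1/6)·8 + (1/3)·(-9) = -7/6
R3: (1/6)·1 + (1/3)·2 + (1/6)·(-4) + (1/3)·(-1) = -1/6
Highest expected payoff is -1/6, from R3.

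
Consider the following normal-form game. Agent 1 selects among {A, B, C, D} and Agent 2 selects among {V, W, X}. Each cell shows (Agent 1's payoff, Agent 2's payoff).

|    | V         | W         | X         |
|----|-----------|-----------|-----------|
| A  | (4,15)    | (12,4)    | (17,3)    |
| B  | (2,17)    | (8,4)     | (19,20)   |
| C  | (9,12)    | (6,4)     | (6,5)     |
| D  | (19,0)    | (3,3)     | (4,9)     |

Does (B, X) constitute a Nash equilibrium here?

Holding Agent 2 at X: Agent 1 gets 19 from B, versus 17 from A, 6 from C, 4 from D. No profitable deviation for Agent 1.
Holding Agent 1 at B: Agent 2 gets 20 from X, versus 17 from V, 4 from W. No profitable deviation for Agent 2 either.

Yes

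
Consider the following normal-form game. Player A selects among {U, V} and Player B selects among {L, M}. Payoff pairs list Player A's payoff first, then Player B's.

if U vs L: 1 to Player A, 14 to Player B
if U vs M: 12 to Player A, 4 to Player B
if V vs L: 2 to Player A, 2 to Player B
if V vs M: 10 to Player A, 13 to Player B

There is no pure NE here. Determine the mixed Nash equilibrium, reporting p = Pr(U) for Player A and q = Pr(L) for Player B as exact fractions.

p = 11/21, q = 2/3

Each player's mixing probability is pinned down by making the *other* player indifferent.
Player B indifferent between L and M: p·14 + (1−p)·2 = p·4 + (1−p)·13 ⟹ 2 + 12p = 13 + (-9)p ⟹ p = 11/21.
Player A indifferent between U and V: q·1 + (1−q)·12 = q·2 + (1−q)·10 ⟹ 12 + (-11)q = 10 + (-8)q ⟹ q = 2/3.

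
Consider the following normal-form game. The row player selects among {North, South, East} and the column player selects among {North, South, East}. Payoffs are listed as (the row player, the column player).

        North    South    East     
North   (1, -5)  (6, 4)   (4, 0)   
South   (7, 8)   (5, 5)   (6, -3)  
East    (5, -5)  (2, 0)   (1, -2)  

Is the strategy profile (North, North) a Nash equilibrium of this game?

Holding the column player at North: the row player gets 1 from North but could get 7 by switching to South. The row player has a profitable deviation.

No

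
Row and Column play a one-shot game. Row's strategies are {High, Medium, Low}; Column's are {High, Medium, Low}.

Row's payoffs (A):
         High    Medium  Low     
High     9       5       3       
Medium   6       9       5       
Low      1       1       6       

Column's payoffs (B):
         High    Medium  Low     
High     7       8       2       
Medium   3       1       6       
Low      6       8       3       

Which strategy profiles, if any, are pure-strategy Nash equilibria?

There is no pure-strategy Nash equilibrium

A profile is a Nash equilibrium when each player is best-responding to the other.
Row's best responses — vs High: High (payoff 9); vs Medium: Medium (payoff 9); vs Low: Low (payoff 6).
Column's best responses — vs High: Medium (payoff 8); vs Medium: Low (payoff 6); vs Low: Medium (payoff 8).
No cell has both players best-responding. For instance, Row's best reply to High is High, but against High Column prefers Medium over High.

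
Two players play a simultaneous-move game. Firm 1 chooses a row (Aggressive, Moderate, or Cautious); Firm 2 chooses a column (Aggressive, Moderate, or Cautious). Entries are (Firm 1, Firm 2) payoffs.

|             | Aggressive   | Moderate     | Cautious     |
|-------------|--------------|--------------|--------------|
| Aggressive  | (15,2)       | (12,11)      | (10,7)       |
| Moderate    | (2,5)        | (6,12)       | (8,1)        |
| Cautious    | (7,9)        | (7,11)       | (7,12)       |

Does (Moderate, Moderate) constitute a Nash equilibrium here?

Holding Firm 2 at Moderate: Firm 1 gets 6 from Moderate but could get 12 by switching to Aggressive. Firm 1 has a profitable deviation.

No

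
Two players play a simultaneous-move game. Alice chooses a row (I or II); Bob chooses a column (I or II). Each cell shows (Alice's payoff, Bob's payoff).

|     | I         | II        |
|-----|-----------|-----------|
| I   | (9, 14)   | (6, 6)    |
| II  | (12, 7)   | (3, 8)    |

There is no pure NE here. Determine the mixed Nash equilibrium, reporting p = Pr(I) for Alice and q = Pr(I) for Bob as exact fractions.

p = 1/9, q = 1/2

In a mixed NE each player is indifferent between their pure strategies, so the opponent's mix sets the indifference.
Bob indifferent between I and II: p·14 + (1−p)·7 = p·6 + (1−p)·8 ⟹ 7 + 7p = 8 + (-2)p ⟹ p = 1/9.
Alice indifferent between I and II: q·9 + (1−q)·6 = q·12 + (1−q)·3 ⟹ 6 + 3q = 3 + 9q ⟹ q = 1/2.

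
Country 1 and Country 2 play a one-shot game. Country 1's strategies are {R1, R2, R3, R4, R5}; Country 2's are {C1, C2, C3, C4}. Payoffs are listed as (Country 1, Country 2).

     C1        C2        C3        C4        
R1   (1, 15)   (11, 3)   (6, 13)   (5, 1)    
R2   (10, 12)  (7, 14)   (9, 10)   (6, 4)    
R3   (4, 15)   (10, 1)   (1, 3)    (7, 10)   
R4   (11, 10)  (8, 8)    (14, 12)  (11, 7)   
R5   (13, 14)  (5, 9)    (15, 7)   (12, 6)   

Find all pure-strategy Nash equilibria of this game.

Find each player's best response to every opponent strategy; NE are the intersections.
Country 1's best responses — vs C1: R5 (payoff 13); vs C2: R1 (payoff 11); vs C3: R5 (payoff 15); vs C4: R5 (payoff 12).
Country 2's best responses — vs R1: C1 (payoff 15); vs R2: C2 (payoff 14); vs R3: C1 (payoff 15); vs R4: C3 (payoff 12); vs R5: C1 (payoff 14).
The only mutual best response is (R5, C1); neither player gains by switching there.

(R5, C1)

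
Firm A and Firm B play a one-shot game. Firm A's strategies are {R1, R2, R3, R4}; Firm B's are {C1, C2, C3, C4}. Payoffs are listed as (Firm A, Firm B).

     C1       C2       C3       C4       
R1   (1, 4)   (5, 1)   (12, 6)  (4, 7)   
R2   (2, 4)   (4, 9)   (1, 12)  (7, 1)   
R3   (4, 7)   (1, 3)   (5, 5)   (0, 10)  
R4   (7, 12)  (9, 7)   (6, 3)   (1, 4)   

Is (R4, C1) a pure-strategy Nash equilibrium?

Holding Firm B at C1: Firm A gets 7 from R4, versus 1 from R1, 2 from R2, 4 from R3. No profitable deviation for Firm A.
Holding Firm A at R4: Firm B gets 12 from C1, versus 7 from C2, 3 from C3, 4 from C4. No profitable deviation for Firm B either.

Yes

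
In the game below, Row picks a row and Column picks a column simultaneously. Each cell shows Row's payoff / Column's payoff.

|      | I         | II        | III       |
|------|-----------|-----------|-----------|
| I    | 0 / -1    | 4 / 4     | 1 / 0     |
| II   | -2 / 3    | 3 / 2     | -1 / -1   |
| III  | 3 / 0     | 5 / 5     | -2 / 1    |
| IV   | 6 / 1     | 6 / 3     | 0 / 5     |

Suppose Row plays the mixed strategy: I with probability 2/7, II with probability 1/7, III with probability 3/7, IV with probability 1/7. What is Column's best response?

II

Compute Column's expected payoff from each pure strategy against the given mix.
I: (2/7)·(-1) + (1/7)·3 + (3/7)·0 + (1/7)·1 = 2/7
II: (2/7)·4 + (1/7)·2 + (3/7)·5 + (1/7)·3 = 4
III: (2/7)·0 + (1/7)·(-1) + (3/7)·1 + (1/7)·5 = 1
Highest expected payoff is 4, from II.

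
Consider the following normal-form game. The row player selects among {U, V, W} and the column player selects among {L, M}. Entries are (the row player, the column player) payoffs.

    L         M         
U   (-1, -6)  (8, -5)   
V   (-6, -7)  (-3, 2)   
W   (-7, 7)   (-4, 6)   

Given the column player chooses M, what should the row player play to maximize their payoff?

With the column player fixed at M, the row player's payoffs are: U → 8, V → -3, W → -4.
The maximum is 8, achieved by U.

U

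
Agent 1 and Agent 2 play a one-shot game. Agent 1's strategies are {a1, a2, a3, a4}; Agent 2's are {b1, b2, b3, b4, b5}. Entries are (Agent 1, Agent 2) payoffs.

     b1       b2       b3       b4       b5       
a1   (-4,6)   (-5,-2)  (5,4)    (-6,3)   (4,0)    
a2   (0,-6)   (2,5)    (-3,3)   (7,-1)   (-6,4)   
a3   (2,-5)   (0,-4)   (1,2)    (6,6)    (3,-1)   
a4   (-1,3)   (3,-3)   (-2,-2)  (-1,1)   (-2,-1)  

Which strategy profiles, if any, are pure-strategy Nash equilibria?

Check mutual best responses: a cell is a NE iff neither player can gain by unilaterally deviating.
Agent 1's best responses — vs b1: a3 (payoff 2); vs b2: a4 (payoff 3); vs b3: a1 (payoff 5); vs b4: a2 (payoff 7); vs b5: a1 (payoff 4).
Agent 2's best responses — vs a1: b1 (payoff 6); vs a2: b2 (payoff 5); vs a3: b4 (payoff 6); vs a4: b1 (payoff 3).
No cell has both players best-responding. For instance, Agent 1's best reply to b4 is a2, but against a2 Agent 2 prefers b2 over b4.

None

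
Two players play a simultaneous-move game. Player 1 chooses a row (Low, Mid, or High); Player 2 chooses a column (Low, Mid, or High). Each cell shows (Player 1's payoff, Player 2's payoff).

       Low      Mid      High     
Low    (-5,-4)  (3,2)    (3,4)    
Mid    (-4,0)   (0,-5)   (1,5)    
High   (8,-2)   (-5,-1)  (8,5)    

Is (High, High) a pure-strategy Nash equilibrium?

Yes

Holding Player 2 at High: Player 1 gets 8 from High, versus 3 from Low, 1 from Mid. No profitable deviation for Player 1.
Holding Player 1 at High: Player 2 gets 5 from High, versus -2 from Low, -1 from Mid. No profitable deviation for Player 2 either.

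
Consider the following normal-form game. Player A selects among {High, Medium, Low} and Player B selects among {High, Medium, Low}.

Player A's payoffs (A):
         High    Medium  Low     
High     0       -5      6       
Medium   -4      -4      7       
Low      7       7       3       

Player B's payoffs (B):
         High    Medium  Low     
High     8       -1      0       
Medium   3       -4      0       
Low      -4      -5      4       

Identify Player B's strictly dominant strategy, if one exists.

A strategy is strictly dominant if it gives Player B a strictly higher payoff than every other strategy, against every choice by the opponent.
High is not dominant: against Low, Low gives 4 > -4.
Medium is not dominant: against High, High gives 8 > -1.
Low is not dominant: against High, High gives 8 > 0.
No single strategy is best against every opponent action.

No strictly dominant strategy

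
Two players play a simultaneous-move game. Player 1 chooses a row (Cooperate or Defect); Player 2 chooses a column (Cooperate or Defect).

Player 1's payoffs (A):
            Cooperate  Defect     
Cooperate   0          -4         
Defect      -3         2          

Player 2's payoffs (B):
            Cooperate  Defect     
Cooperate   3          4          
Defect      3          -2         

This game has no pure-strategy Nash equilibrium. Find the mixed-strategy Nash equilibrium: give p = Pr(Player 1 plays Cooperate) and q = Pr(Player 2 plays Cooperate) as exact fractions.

In a mixed NE each player is indifferent between their pure strategies, so the opponent's mix sets the indifference.
Player 2 indifferent between Cooperate and Defect: p·3 + (1−p)·3 = p·4 + (1−p)·(-2) ⟹ 3 + 0p = (-2) + 6p ⟹ p = 5/6.
Player 1 indifferent between Cooperate and Defect: q·0 + (1−q)·(-4) = q·(-3) + (1−q)·2 ⟹ (-4) + 4q = 2 + (-5)q ⟹ q = 2/3.

p = 5/6, q = 2/3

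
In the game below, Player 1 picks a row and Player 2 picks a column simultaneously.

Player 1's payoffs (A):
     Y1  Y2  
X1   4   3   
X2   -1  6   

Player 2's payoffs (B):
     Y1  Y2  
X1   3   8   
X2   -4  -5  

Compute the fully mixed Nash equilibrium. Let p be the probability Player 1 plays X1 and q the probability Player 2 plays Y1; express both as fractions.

p = 1/6, q = 3/8

Each player's mixing probability is pinned down by making the *other* player indifferent.
Player 2 indifferent between Y1 and Y2: p·3 + (1−p)·(-4) = p·8 + (1−p)·(-5) ⟹ (-4) + 7p = (-5) + 13p ⟹ p = 1/6.
Player 1 indifferent between X1 and X2: q·4 + (1−q)·3 = q·(-1) + (1−q)·6 ⟹ 3 + 1q = 6 + (-7)q ⟹ q = 3/8.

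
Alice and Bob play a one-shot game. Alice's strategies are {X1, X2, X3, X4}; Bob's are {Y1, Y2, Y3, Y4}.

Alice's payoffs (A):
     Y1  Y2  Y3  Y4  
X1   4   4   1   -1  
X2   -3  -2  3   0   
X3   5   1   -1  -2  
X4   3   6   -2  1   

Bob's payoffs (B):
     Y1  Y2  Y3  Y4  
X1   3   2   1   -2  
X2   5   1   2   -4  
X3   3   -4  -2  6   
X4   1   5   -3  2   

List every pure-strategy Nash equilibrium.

(X4, Y2)

A profile is a Nash equilibrium when each player is best-responding to the other.
Alice's best responses — vs Y1: X3 (payoff 5); vs Y2: X4 (payoff 6); vs Y3: X2 (payoff 3); vs Y4: X4 (payoff 1).
Bob's best responses — vs X1: Y1 (payoff 3); vs X2: Y1 (payoff 5); vs X3: Y4 (payoff 6); vs X4: Y2 (payoff 5).
The only mutual best response is (X4, Y2); neither player gains by switching there.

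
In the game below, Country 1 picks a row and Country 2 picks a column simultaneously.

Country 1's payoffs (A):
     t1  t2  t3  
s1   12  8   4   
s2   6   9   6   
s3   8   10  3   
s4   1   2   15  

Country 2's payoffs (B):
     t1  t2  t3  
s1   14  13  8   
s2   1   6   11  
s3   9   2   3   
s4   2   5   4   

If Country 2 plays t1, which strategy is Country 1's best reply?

s1

With Country 2 fixed at t1, Country 1's payoffs are: s1 → 12, s2 → 6, s3 → 8, s4 → 1.
The maximum is 12, achieved by s1.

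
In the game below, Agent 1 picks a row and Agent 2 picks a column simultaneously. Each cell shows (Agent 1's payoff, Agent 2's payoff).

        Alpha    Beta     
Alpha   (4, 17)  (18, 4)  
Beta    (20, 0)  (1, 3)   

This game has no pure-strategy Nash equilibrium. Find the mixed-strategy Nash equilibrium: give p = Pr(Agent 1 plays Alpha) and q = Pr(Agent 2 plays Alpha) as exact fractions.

Each player's mixing probability is pinned down by making the *other* player indifferent.
Agent 2 indifferent between Alpha and Beta: p·17 + (1−p)·0 = p·4 + (1−p)·3 ⟹ 0 + 17p = 3 + 1p ⟹ p = 3/16.
Agent 1 indifferent between Alpha and Beta: q·4 + (1−q)·18 = q·20 + (1−q)·1 ⟹ 18 + (-14)q = 1 + 19q ⟹ q = 17/33.

p = 3/16, q = 17/33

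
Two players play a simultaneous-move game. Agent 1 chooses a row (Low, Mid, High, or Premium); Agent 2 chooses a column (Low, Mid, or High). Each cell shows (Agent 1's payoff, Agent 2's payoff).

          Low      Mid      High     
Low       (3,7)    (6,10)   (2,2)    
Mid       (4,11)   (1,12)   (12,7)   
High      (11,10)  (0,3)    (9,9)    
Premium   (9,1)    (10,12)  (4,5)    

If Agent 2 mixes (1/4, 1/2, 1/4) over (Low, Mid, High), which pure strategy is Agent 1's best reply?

Premium

Compute Agent 1's expected payoff from each pure strategy against the given mix.
Low: (1/4)·3 + (1/2)·6 + (1/4)·2 = 17/4
Mid: (1/4)·4 + (1/2)·1 + (1/4)·12 = 9/2
High: (1/4)·11 + (1/2)·0 + (1/4)·9 = 5
Premium: (1/4)·9 + (1/2)·10 + (1/4)·4 = 33/4
Highest expected payoff is 33/4, from Premium.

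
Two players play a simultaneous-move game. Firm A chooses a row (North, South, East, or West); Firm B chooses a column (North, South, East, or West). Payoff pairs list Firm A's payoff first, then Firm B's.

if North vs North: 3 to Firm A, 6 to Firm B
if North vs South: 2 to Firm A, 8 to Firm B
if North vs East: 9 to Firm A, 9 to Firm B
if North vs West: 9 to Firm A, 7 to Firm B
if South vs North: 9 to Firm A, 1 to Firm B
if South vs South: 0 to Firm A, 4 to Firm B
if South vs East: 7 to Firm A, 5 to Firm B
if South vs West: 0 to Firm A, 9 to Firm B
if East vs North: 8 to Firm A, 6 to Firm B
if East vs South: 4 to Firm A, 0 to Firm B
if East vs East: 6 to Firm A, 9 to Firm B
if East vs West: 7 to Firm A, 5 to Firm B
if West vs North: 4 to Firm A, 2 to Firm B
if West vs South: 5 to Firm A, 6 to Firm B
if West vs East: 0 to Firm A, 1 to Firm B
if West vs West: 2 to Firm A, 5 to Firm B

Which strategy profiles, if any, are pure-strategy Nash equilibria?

Check mutual best responses: a cell is a NE iff neither player can gain by unilaterally deviating.
Firm A's best responses — vs North: South (payoff 9); vs South: West (payoff 5); vs East: North (payoff 9); vs West: North (payoff 9).
Firm B's best responses — vs North: East (payoff 9); vs South: West (payoff 9); vs East: East (payoff 9); vs West: South (payoff 6).
Mutual best responses occur at (North, East) and (West, South); at each, neither player gains by switching.

(North, East) and (West, South)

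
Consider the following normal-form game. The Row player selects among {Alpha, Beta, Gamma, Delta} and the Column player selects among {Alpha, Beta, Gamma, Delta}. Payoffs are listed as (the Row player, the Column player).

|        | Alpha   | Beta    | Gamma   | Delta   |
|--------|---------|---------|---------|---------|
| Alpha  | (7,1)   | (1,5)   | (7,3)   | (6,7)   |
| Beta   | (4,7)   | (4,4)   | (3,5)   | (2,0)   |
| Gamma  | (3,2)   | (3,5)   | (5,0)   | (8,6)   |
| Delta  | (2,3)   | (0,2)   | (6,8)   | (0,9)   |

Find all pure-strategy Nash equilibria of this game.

Check mutual best responses: a cell is a NE iff neither player can gain by unilaterally deviating.
The Row player's best responses — vs Alpha: Alpha (payoff 7); vs Beta: Beta (payoff 4); vs Gamma: Alpha (payoff 7); vs Delta: Gamma (payoff 8).
The Column player's best responses — vs Alpha: Delta (payoff 7); vs Beta: Alpha (payoff 7); vs Gamma: Delta (payoff 6); vs Delta: Delta (payoff 9).
The only mutual best response is (Gamma, Delta); neither player gains by switching there.

(Gamma, Delta)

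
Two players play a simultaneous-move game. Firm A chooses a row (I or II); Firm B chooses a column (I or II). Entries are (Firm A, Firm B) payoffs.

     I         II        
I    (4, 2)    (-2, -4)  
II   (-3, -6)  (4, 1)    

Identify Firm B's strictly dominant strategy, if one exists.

No strictly dominant strategy

A strategy is strictly dominant if it gives Firm B a strictly higher payoff than every other strategy, against every choice by the opponent.
I is not dominant: against II, II gives 1 > -6.
II is not dominant: against I, I gives 2 > -4.
No single strategy is best against every opponent action.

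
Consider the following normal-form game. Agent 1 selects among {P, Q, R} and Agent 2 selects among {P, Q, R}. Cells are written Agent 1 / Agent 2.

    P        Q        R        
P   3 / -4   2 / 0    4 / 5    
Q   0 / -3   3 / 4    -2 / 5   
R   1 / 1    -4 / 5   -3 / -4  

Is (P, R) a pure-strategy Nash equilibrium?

Holding Agent 2 at R: Agent 1 gets 4 from P, versus -2 from Q, -3 from R. No profitable deviation for Agent 1.
Holding Agent 1 at P: Agent 2 gets 5 from R, versus -4 from P, 0 from Q. No profitable deviation for Agent 2 either.

Yes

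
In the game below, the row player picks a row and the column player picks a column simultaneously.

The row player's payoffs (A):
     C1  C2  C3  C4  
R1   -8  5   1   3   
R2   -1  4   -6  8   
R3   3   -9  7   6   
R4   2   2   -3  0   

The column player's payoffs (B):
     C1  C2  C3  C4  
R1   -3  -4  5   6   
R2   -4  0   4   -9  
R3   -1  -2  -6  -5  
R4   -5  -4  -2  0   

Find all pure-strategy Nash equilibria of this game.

(R3, C1)

Check mutual best responses: a cell is a NE iff neither player can gain by unilaterally deviating.
The row player's best responses — vs C1: R3 (payoff 3); vs C2: R1 (payoff 5); vs C3: R3 (payoff 7); vs C4: R2 (payoff 8).
The column player's best responses — vs R1: C4 (payoff 6); vs R2: C3 (payoff 4); vs R3: C1 (payoff -1); vs R4: C4 (payoff 0).
The only mutual best response is (R3, C1); neither player gains by switching there.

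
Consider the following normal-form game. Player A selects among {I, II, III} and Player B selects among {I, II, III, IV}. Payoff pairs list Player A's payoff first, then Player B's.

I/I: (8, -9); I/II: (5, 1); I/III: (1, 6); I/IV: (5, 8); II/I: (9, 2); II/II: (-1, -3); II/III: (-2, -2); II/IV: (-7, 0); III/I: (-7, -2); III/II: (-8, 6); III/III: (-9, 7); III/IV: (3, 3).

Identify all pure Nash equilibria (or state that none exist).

Find each player's best response to every opponent strategy; NE are the intersections.
Player A's best responses — vs I: II (payoff 9); vs II: I (payoff 5); vs III: I (payoff 1); vs IV: I (payoff 5).
Player B's best responses — vs I: IV (payoff 8); vs II: I (payoff 2); vs III: III (payoff 7).
Mutual best responses occur at (I, IV) and (II, I); at each, neither player gains by switching.

(I, IV) and (II, I)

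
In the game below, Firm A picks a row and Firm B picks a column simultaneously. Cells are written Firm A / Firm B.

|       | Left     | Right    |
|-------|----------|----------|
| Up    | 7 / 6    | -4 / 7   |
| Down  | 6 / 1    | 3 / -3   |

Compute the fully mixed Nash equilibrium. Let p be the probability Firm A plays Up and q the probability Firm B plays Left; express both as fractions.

Each player's mixing probability is pinned down by making the *other* player indifferent.
Firm B indifferent between Left and Right: p·6 + (1−p)·1 = p·7 + (1−p)·(-3) ⟹ 1 + 5p = (-3) + 10p ⟹ p = 4/5.
Firm A indifferent between Up and Down: q·7 + (1−q)·(-4) = q·6 + (1−q)·3 ⟹ (-4) + 11q = 3 + 3q ⟹ q = 7/8.

p = 4/5, q = 7/8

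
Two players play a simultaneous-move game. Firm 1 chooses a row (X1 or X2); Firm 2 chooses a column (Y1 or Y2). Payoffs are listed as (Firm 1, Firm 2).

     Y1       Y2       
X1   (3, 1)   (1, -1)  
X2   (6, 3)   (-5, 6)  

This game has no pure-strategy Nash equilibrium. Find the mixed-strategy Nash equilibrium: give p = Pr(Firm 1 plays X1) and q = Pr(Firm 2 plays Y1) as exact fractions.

p = 3/5, q = 2/3

In a mixed NE each player is indifferent between their pure strategies, so the opponent's mix sets the indifference.
Firm 2 indifferent between Y1 and Y2: p·1 + (1−p)·3 = p·(-1) + (1−p)·6 ⟹ 3 + (-2)p = 6 + (-7)p ⟹ p = 3/5.
Firm 1 indifferent between X1 and X2: q·3 + (1−q)·1 = q·6 + (1−q)·(-5) ⟹ 1 + 2q = (-5) + 11q ⟹ q = 2/3.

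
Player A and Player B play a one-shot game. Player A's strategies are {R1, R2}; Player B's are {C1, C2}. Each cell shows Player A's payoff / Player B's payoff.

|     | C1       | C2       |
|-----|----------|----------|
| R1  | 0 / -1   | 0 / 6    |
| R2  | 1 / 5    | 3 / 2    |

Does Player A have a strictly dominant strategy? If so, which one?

A strategy is strictly dominant if it gives Player A a strictly higher payoff than every other strategy, against every choice by the opponent.
R2 strictly dominates: vs C1: 1 > 0; vs C2: 3 > 0.

R2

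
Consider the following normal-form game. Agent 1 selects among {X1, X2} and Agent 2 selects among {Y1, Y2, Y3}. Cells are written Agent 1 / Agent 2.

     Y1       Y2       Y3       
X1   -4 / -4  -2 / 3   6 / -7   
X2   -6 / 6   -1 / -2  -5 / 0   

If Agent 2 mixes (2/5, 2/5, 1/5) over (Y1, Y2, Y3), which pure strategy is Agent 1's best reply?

Compute Agent 1's expected payoff from each pure strategy against the given mix.
X1: (2/5)·(-4) + (2/5)·(-2) + (1/5)·6 = -6/5
X2: (2/5)·(-6) + (2/5)·(-1) + (1/5)·(-5) = -19/5
Highest expected payoff is -6/5, from X1.

X1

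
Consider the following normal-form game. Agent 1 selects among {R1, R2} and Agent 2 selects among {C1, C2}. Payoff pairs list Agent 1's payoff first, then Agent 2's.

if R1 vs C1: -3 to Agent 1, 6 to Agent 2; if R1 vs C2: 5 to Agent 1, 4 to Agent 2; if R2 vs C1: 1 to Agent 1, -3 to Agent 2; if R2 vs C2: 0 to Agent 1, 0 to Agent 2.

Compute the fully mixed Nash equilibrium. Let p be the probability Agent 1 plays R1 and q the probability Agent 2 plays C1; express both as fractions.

Each player's mixing probability is pinned down by making the *other* player indifferent.
Agent 2 indifferent between C1 and C2: p·6 + (1−p)·(-3) = p·4 + (1−p)·0 ⟹ (-3) + 9p = 0 + 4p ⟹ p = 3/5.
Agent 1 indifferent between R1 and R2: q·(-3) + (1−q)·5 = q·1 + (1−q)·0 ⟹ 5 + (-8)q = 0 + 1q ⟹ q = 5/9.

p = 3/5, q = 5/9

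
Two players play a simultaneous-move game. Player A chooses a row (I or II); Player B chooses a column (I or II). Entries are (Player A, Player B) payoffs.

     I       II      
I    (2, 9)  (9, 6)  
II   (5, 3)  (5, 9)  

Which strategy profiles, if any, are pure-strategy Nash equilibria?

No pure-strategy Nash equilibrium

Find each player's best response to every opponent strategy; NE are the intersections.
Player A's best responses — vs I: II (payoff 5); vs II: I (payoff 9).
Player B's best responses — vs I: I (payoff 9); vs II: II (payoff 9).
No cell has both players best-responding. For instance, Player A's best reply to II is I, but against I Player B prefers I over II.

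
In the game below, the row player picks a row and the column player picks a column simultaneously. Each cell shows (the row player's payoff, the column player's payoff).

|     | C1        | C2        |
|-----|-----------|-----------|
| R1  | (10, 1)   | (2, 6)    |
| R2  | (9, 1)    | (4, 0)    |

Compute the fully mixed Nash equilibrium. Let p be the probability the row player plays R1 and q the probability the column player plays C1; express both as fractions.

Each player's mixing probability is pinned down by making the *other* player indifferent.
The column player indifferent between C1 and C2: p·1 + (1−p)·1 = p·6 + (1−p)·0 ⟹ 1 + 0p = 0 + 6p ⟹ p = 1/6.
The row player indifferent between R1 and R2: q·10 + (1−q)·2 = q·9 + (1−q)·4 ⟹ 2 + 8q = 4 + 5q ⟹ q = 2/3.

p = 1/6, q = 2/3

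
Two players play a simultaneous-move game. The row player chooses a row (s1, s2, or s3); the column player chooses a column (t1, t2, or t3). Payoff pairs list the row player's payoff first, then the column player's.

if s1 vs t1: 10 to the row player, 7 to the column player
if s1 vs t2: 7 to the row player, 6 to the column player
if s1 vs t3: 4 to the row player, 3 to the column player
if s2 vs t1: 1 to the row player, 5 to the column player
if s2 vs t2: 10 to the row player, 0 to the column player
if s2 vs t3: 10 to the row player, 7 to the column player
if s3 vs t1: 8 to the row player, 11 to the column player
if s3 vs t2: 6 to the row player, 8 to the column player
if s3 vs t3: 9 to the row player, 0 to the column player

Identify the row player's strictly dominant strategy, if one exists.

A strategy is strictly dominant if it gives the row player a strictly higher payoff than every other strategy, against every choice by the opponent.
s1 is not dominant: against t2, s2 gives 10 > 7.
s2 is not dominant: against t1, s1 gives 10 > 1.
s3 is not dominant: against t1, s1 gives 10 > 8.
No single strategy is best against every opponent action.

None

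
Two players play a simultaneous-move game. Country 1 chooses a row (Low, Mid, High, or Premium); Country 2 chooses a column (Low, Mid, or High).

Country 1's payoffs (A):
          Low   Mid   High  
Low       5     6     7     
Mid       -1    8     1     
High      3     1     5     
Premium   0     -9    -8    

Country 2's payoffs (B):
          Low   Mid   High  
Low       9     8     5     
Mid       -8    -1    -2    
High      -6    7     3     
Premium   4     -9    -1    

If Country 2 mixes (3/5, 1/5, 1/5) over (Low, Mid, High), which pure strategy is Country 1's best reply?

Low

Compute Country 1's expected payoff from each pure strategy against the given mix.
Low: (3/5)·5 + (1/5)·6 + (1/5)·7 = 28/5
Mid: (3/5)·(-1) + (1/5)·8 + (1/5)·1 = 6/5
High: (3/5)·3 + (1/5)·1 + (1/5)·5 = 3
Premium: (3/5)·0 + (1/5)·(-9) + (1/5)·(-8) = -17/5
Highest expected payoff is 28/5, from Low.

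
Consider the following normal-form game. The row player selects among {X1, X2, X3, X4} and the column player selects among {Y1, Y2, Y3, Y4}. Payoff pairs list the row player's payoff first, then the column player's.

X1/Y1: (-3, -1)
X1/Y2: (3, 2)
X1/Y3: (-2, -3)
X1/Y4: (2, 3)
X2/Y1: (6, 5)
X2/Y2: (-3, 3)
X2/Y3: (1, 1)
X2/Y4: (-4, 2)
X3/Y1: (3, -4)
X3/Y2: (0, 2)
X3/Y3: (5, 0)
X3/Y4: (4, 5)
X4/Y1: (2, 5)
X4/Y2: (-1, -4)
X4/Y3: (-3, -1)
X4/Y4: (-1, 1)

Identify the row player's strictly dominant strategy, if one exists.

A strategy is strictly dominant if it gives the row player a strictly higher payoff than every other strategy, against every choice by the opponent.
X1 is not dominant: against Y1, X2 gives 6 > -3.
X2 is not dominant: against Y2, X1 gives 3 > -3.
X3 is not dominant: against Y1, X2 gives 6 > 3.
X4 is not dominant: against Y1, X2 gives 6 > 2.
No single strategy is best against every opponent action.

No strictly dominant strategy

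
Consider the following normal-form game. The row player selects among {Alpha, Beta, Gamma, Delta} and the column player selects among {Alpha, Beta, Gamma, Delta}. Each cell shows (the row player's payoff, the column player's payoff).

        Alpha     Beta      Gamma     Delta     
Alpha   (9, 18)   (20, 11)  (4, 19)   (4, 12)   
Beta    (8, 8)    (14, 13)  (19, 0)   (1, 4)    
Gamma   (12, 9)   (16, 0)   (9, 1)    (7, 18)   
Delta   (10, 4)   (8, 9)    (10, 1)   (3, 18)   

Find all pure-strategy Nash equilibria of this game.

A profile is a Nash equilibrium when each player is best-responding to the other.
The row player's best responses — vs Alpha: Gamma (payoff 12); vs Beta: Alpha (payoff 20); vs Gamma: Beta (payoff 19); vs Delta: Gamma (payoff 7).
The column player's best responses — vs Alpha: Gamma (payoff 19); vs Beta: Beta (payoff 13); vs Gamma: Delta (payoff 18); vs Delta: Delta (payoff 18).
The only mutual best response is (Gamma, Delta); neither player gains by switching there.

(Gamma, Delta)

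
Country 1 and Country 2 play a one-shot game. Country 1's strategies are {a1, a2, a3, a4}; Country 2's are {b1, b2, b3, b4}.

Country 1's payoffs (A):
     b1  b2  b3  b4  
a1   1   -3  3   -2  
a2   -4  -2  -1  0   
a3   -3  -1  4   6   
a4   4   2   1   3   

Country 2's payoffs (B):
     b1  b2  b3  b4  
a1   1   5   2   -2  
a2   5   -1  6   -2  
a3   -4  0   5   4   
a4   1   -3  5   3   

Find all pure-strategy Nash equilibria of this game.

Check mutual best responses: a cell is a NE iff neither player can gain by unilaterally deviating.
Country 1's best responses — vs b1: a4 (payoff 4); vs b2: a4 (payoff 2); vs b3: a3 (payoff 4); vs b4: a3 (payoff 6).
Country 2's best responses — vs a1: b2 (payoff 5); vs a2: b3 (payoff 6); vs a3: b3 (payoff 5); vs a4: b3 (payoff 5).
The only mutual best response is (a3, b3); neither player gains by switching there.

(a3, b3)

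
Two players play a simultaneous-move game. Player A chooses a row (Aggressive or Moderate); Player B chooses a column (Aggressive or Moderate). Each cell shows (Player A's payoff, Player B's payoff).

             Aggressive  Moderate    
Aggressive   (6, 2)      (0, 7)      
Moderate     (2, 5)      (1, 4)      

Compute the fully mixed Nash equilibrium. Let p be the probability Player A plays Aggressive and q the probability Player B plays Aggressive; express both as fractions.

Each player's mixing probability is pinned down by making the *other* player indifferent.
Player B indifferent between Aggressive and Moderate: p·2 + (1−p)·5 = p·7 + (1−p)·4 ⟹ 5 + (-3)p = 4 + 3p ⟹ p = 1/6.
Player A indifferent between Aggressive and Moderate: q·6 + (1−q)·0 = q·2 + (1−q)·1 ⟹ 0 + 6q = 1 + 1q ⟹ q = 1/5.

p = 1/6, q = 1/5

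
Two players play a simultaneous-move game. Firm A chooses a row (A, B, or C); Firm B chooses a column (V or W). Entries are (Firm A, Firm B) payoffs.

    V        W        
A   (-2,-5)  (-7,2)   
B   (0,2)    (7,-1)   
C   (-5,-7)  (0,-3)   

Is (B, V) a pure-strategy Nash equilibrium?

Yes

Holding Firm B at V: Firm A gets 0 from B, versus -2 from A, -5 from C. No profitable deviation for Firm A.
Holding Firm A at B: Firm B gets 2 from V, versus -1 from W. No profitable deviation for Firm B either.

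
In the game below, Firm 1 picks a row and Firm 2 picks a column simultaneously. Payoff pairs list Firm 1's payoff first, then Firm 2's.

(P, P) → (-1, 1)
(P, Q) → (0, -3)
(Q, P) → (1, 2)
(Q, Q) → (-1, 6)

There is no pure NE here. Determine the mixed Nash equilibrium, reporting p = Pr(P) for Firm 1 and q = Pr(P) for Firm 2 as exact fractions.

Each player's mixing probability is pinned down by making the *other* player indifferent.
Firm 2 indifferent between P and Q: p·1 + (1−p)·2 = p·(-3) + (1−p)·6 ⟹ 2 + (-1)p = 6 + (-9)p ⟹ p = 1/2.
Firm 1 indifferent between P and Q: q·(-1) + (1−q)·0 = q·1 + (1−q)·(-1) ⟹ 0 + (-1)q = (-1) + 2q ⟹ q = 1/3.

p = 1/2, q = 1/3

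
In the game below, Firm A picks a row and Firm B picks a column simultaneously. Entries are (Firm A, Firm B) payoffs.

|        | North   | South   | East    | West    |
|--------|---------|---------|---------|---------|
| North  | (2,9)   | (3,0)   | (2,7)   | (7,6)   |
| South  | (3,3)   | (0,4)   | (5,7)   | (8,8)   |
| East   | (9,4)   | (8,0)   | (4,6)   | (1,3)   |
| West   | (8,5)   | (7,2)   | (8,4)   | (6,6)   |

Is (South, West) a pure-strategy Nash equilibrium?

Yes

Holding Firm B at West: Firm A gets 8 from South, versus 7 from North, 1 from East, 6 from West. No profitable deviation for Firm A.
Holding Firm A at South: Firm B gets 8 from West, versus 3 from North, 4 from South, 7 from East. No profitable deviation for Firm B either.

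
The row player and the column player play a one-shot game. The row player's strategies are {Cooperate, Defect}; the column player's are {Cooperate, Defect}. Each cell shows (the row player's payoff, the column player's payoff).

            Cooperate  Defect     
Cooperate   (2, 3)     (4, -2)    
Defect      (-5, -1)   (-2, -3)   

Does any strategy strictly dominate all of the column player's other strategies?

A strategy is strictly dominant if it gives the column player a strictly higher payoff than every other strategy, against every choice by the opponent.
Cooperate strictly dominates: vs Cooperate: 3 > -2; vs Defect: -1 > -3.

Cooperate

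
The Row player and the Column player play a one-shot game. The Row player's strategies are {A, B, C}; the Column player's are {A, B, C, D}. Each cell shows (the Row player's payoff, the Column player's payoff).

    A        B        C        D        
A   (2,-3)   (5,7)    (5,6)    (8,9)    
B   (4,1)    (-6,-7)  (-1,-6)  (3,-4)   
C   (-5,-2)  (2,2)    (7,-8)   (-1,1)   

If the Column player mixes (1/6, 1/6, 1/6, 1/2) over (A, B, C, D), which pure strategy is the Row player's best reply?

The Row player's best reply maximizes expected payoff against the mix.
A: (1/6)·2 + (1/6)·5 + (1/6)·5 + (1/2)·8 = 6
B: (1/6)·4 + (1/6)·(-6) + (1/6)·(-1) + (1/2)·3 = 1
C: (1/6)·(-5) + (1/6)·2 + (1/6)·7 + (1/2)·(-1) = 1/6
Highest expected payoff is 6, from A.

A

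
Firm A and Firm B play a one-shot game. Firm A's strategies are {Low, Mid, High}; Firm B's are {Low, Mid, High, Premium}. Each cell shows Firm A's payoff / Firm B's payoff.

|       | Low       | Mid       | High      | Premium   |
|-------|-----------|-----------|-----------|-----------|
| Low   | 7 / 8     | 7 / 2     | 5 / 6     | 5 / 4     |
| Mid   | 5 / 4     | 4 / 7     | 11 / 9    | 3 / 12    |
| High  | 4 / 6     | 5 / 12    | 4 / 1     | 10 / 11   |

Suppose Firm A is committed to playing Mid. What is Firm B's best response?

With Firm A fixed at Mid, Firm B's payoffs are: Low → 4, Mid → 7, High → 9, Premium → 12.
The maximum is 12, achieved by Premium.

Premium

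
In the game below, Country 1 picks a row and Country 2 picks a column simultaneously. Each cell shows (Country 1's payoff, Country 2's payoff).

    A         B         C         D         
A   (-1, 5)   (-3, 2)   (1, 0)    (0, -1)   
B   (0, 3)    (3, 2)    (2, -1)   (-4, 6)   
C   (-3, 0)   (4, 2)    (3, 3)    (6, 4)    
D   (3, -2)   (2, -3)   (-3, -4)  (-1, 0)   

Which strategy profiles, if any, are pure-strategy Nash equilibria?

Find each player's best response to every opponent strategy; NE are the intersections.
Country 1's best responses — vs A: D (payoff 3); vs B: C (payoff 4); vs C: C (payoff 3); vs D: C (payoff 6).
Country 2's best responses — vs A: A (payoff 5); vs B: D (payoff 6); vs C: D (payoff 4); vs D: D (payoff 0).
The only mutual best response is (C, D); neither player gains by switching there.

(C, D)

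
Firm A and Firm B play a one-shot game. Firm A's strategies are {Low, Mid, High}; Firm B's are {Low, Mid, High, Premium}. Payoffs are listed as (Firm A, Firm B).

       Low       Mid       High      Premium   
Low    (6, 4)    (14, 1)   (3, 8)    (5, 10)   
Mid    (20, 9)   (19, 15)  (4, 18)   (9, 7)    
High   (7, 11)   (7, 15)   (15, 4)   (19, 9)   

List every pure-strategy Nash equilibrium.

Check mutual best responses: a cell is a NE iff neither player can gain by unilaterally deviating.
Firm A's best responses — vs Low: Mid (payoff 20); vs Mid: Mid (payoff 19); vs High: High (payoff 15); vs Premium: High (payoff 19).
Firm B's best responses — vs Low: Premium (payoff 10); vs Mid: High (payoff 18); vs High: Mid (payoff 15).
No cell has both players best-responding. For instance, Firm A's best reply to Premium is High, but against High Firm B prefers Mid over Premium.

There is no pure-strategy Nash equilibrium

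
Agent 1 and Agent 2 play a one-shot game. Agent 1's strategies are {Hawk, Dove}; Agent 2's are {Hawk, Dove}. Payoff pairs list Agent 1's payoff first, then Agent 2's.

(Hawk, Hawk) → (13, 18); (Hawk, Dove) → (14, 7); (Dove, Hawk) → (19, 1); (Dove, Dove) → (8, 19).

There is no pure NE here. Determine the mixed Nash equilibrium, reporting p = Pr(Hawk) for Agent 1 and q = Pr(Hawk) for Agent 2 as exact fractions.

p = 18/29, q = 1/2

Each player's mixing probability is pinned down by making the *other* player indifferent.
Agent 2 indifferent between Hawk and Dove: p·18 + (1−p)·1 = p·7 + (1−p)·19 ⟹ 1 + 17p = 19 + (-12)p ⟹ p = 18/29.
Agent 1 indifferent between Hawk and Dove: q·13 + (1−q)·14 = q·19 + (1−q)·8 ⟹ 14 + (-1)q = 8 + 11q ⟹ q = 1/2.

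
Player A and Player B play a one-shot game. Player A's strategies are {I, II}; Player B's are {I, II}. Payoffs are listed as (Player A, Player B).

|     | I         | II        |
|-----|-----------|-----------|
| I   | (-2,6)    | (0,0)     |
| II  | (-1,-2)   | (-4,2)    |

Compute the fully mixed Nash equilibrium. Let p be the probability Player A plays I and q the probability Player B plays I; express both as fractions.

In a mixed NE each player is indifferent between their pure strategies, so the opponent's mix sets the indifference.
Player B indifferent between I and II: p·6 + (1−p)·(-2) = p·0 + (1−p)·2 ⟹ (-2) + 8p = 2 + (-2)p ⟹ p = 2/5.
Player A indifferent between I and II: q·(-2) + (1−q)·0 = q·(-1) + (1−q)·(-4) ⟹ 0 + (-2)q = (-4) + 3q ⟹ q = 4/5.

p = 2/5, q = 4/5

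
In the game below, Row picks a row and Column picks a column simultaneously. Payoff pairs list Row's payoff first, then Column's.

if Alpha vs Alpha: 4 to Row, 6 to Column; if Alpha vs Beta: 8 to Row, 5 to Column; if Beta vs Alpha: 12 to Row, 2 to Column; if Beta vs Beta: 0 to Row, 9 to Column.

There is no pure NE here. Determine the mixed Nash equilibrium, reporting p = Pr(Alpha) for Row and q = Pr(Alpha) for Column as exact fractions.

In a mixed NE each player is indifferent between their pure strategies, so the opponent's mix sets the indifference.
Column indifferent between Alpha and Beta: p·6 + (1−p)·2 = p·5 + (1−p)·9 ⟹ 2 + 4p = 9 + (-4)p ⟹ p = 7/8.
Row indifferent between Alpha and Beta: q·4 + (1−q)·8 = q·12 + (1−q)·0 ⟹ 8 + (-4)q = 0 + 12q ⟹ q = 1/2.

p = 7/8, q = 1/2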